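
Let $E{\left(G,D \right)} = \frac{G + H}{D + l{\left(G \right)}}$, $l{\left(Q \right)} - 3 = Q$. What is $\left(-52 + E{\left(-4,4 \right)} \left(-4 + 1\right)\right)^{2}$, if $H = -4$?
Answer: $1936$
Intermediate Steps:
$l{\left(Q \right)} = 3 + Q$
$E{\left(G,D \right)} = \frac{-4 + G}{3 + D + G}$ ($E{\left(G,D \right)} = \frac{G - 4}{D + \left(3 + G\right)} = \frac{-4 + G}{3 + D + G}$)
$\left(-52 + E{\left(-4,4 \right)} \left(-4 + 1\right)\right)^{2} = \left(-52 + \frac{-4 - 4}{3 + 4 - 4} \left(-4 + 1\right)\right)^{2} = \left(-52 + \frac{1}{3} \left(-8\right) \left(-3\right)\right)^{2} = \left(-52 - -8\right)^{2} = \left(-52 + 8\right)^{2} = \left(-44\right)^{2} = 1936$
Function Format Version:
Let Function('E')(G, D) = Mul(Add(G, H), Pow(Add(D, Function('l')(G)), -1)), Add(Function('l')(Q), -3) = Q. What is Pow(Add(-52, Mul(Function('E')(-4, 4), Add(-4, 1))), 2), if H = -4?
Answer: 1936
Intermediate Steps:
Function('l')(Q) = Add(3, Q)
Function('E')(G, D) = Mul(Pow(Add(3, D, G), -1), Add(-4, G)) (Function('E')(G, D) = Mul(Add(G, -4), Pow(Add(D, Add(3, G)), -1)) = Mul(Add(-4, G), Pow(Add(3, D, G), -1)) = Mul(Pow(Add(3, D, G), -1), Add(-4, G)))
Pow(Add(-52, Mul(Function('E')(-4, 4), Add(-4, 1))), 2) = Pow(Add(-52, Mul(Mul(Pow(Add(3, 4, -4), -1), Add(-4, -4)), Add(-4, 1))), 2) = Pow(Add(-52, Mul(Mul(Pow(3, -1), -8), -3)), 2) = Pow(Add(-52, Mul(Mul(Rational(1, 3), -8), -3)), 2) = Pow(Add(-52, Mul(Rational(-8, 3), -3)), 2) = Pow(Add(-52, 8), 2) = Pow(-44, 2) = 1936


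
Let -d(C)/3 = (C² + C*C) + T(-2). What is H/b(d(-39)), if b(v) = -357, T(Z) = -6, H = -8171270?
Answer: 8171270/357 ≈ 22889.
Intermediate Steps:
d(C) = 18 - 6*C² (d(C) = -3*((C² + C*C) - 6) = -3*((C² + C²) - 6) = -3*(2*C² - 6) = -3*(-6 + 2*C²) = 18 - 6*C²)
H/b(d(-39)) = -8171270/(-357) = -8171270*(-1/357) = 8171270/357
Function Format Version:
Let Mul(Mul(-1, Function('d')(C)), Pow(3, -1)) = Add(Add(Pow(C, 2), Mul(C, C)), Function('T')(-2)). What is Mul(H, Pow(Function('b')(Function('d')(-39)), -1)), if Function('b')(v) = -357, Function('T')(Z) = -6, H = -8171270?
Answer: Rational(8171270, 357) ≈ 22889.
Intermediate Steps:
Function('d')(C) = Add(18, Mul(-6, Pow(C, 2))) (Function('d')(C) = Mul(-3, Add(Add(Pow(C, 2), Mul(C, C)), -6)) = Mul(-3, Add(Add(Pow(C, 2), Pow(C, 2)), -6)) = Mul(-3, Add(Mul(2, Pow(C, 2)), -6)) = Mul(-3, Add(-6, Mul(2, Pow(C, 2)))) = Add(18, Mul(-6, Pow(C, 2))))
Mul(H, Pow(Function('b')(Function('d')(-39)), -1)) = Mul(-8171270, Pow(-357, -1)) = Mul(-8171270, Rational(-1, 357)) = Rational(8171270, 357)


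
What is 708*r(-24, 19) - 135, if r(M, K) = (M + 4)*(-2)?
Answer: 28185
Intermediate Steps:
r(M, K) = -8 - 2*M (r(M, K) = (4 + M)*(-2) = -8 - 2*M)
708*r(-24, 19) - 135 = 708*(-8 - 2*(-24)) - 135 = 708*(-8 + 48) - 135 = 708*40 - 135 = 28320 - 135 = 28185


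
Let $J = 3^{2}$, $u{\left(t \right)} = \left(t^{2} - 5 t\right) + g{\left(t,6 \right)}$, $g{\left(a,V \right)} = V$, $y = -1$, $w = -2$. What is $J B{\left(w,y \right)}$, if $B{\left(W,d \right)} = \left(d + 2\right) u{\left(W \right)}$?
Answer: $180$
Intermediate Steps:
$u{\left(t \right)} = 6 + t^{2} - 5 t$ ($u{\left(t \right)} = \left(t^{2} - 5 t\right) + 6 = 6 + t^{2} - 5 t$)
$J = 9$
$B{\left(W,d \right)} = \left(2 + d\right) \left(6 + W^{2} - 5 W\right)$ ($B{\left(W,d \right)} = \left(d + 2\right) \left(6 + W^{2} - 5 W\right) = \left(2 + d\right) \left(6 + W^{2} - 5 W\right)$)
$J B{\left(w,y \right)} = 9 \left(2 - 1\right) \left(6 + \left(-2\right)^{2} - -10\right) = 9 \cdot 1 \left(6 + 4 + 10\right) = 9 \cdot 1 \cdot 20 = 9 \cdot 20 = 180$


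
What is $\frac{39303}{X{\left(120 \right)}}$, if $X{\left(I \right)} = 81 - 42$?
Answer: $\frac{13101}{13} \approx 1007.8$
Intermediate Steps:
$X{\left(I \right)} = 39$
$\frac{39303}{X{\left(120 \right)}} = \frac{39303}{39} = 39303 \cdot \frac{1}{39} = \frac{13101}{13}$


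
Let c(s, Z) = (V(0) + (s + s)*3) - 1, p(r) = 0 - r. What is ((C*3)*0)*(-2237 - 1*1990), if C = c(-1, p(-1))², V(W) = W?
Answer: 0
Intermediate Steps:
p(r) = -r
c(s, Z) = -1 + 6*s (c(s, Z) = (0 + (s + s)*3) - 1 = (0 + (2*s)*3) - 1 = (0 + 6*s) - 1 = 6*s - 1 = -1 + 6*s)
C = 49 (C = (-1 + 6*(-1))² = (-1 - 6)² = (-7)² = 49)
((C*3)*0)*(-2237 - 1*1990) = ((49*3)*0)*(-2237 - 1*1990) = (147*0)*(-2237 - 1990) = 0*(-4227) = 0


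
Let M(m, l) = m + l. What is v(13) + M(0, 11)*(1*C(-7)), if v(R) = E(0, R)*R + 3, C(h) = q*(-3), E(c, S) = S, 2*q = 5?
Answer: 179/2 ≈ 89.500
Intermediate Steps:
q = 5/2 (q = (½)*5 = 5/2 ≈ 2.5000)
C(h) = -15/2 (C(h) = (5/2)*(-3) = -15/2)
M(m, l) = l + m
v(R) = 3 + R² (v(R) = R*R + 3 = R² + 3 = 3 + R²)
v(13) + M(0, 11)*(1*C(-7)) = (3 + 13²) + (11 + 0)*(1*(-15/2)) = (3 + 169) + 11*(-15/2) = 172 - 165/2 = 179/2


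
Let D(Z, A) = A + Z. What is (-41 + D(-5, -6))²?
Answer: 2704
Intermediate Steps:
(-41 + D(-5, -6))² = (-41 + (-6 - 5))² = (-41 - 11)² = (-52)² = 2704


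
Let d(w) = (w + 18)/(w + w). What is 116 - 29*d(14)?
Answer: 580/7 ≈ 82.857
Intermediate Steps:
d(w) = (18 + w)/(2*w) (d(w) = (18 + w)/((2*w)) = (18 + w)*(1/(2*w)) = (18 + w)/(2*w))
116 - 29*d(14) = 116 - 29*(18 + 14)/(2*14) = 116 - 29*32/(2*14) = 116 - 29*8/7 = 116 - 232/7 = 580/7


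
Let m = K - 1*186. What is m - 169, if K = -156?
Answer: -511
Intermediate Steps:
m = -342 (m = -156 - 1*186 = -156 - 186 = -342)
m - 169 = -342 - 169 = -511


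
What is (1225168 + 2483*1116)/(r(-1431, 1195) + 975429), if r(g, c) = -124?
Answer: 3996196/975305 ≈ 4.0974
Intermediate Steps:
(1225168 + 2483*1116)/(r(-1431, 1195) + 975429) = (1225168 + 2483*1116)/(-124 + 975429) = (1225168 + 2771028)/975305 = 3996196*(1/975305) = 3996196/975305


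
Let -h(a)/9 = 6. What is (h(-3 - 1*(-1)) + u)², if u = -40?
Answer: 8836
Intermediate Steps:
h(a) = -54 (h(a) = -9*6 = -54)
(h(-3 - 1*(-1)) + u)² = (-54 - 40)² = (-94)² = 8836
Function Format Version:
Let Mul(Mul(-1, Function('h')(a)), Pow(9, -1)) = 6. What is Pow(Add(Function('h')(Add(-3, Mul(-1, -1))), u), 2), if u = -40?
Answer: 8836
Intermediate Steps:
Function('h')(a) = -54 (Function('h')(a) = Mul(-9, 6) = -54)
Pow(Add(Function('h')(Add(-3, Mul(-1, -1))), u), 2) = Pow(Add(-54, -40), 2) = Pow(-94, 2) = 8836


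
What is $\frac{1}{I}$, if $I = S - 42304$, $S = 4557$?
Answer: $- \frac{1}{37747} \approx -2.6492 \cdot 10^{-5}$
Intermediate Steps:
$I = -37747$ ($I = 4557 - 42304 = -37747$)
$\frac{1}{I} = \frac{1}{-37747} = - \frac{1}{37747}$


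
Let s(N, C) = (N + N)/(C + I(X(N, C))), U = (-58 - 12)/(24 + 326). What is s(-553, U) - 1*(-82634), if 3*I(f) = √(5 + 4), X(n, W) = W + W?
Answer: 162503/2 ≈ 81252.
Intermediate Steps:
X(n, W) = 2*W
I(f) = 1 (I(f) = √(5 + 4)/3 = √9/3 = (⅓)*3 = 1)
U = -⅕ (U = -70/350 = -70*1/350 = -⅕ ≈ -0.20000)
s(N, C) = 2*N/(1 + C) (s(N, C) = (N + N)/(C + 1) = (2*N)/(1 + C) = 2*N/(1 + C))
s(-553, U) - 1*(-82634) = 2*(-553)/(1 - ⅕) - 1*(-82634) = 2*(-553)/(⅘) + 82634 = 2*(-553)*(5/4) + 82634 = -2765/2 + 82634 = 162503/2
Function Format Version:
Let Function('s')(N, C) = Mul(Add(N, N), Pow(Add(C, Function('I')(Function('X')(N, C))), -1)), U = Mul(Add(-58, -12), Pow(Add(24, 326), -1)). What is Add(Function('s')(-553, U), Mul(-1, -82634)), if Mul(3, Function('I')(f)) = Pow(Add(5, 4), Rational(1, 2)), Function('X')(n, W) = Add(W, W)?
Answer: Rational(162503, 2) ≈ 81252.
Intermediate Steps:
Function('X')(n, W) = Mul(2, W)
Function('I')(f) = 1 (Function('I')(f) = Mul(Rational(1, 3), Pow(Add(5, 4), Rational(1, 2))) = Mul(Rational(1, 3), Pow(9, Rational(1, 2))) = Mul(Rational(1, 3), 3) = 1)
U = Rational(-1, 5) (U = Mul(-70, Pow(350, -1)) = Mul(-70, Rational(1, 350)) = Rational(-1, 5) ≈ -0.20000)
Function('s')(N, C) = Mul(2, N, Pow(Add(1, C), -1)) (Function('s')(N, C) = Mul(Add(N, N), Pow(Add(C, 1), -1)) = Mul(Mul(2, N), Pow(Add(1, C), -1)) = Mul(2, N, Pow(Add(1, C), -1)))
Add(Function('s')(-553, U), Mul(-1, -82634)) = Add(Mul(2, -553, Pow(Add(1, Rational(-1, 5)), -1)), Mul(-1, -82634)) = Add(Mul(2, -553, Pow(Rational(4, 5), -1)), 82634) = Add(Mul(2, -553, Rational(5, 4)), 82634) = Add(Rational(-2765, 2), 82634) = Rational(162503, 2)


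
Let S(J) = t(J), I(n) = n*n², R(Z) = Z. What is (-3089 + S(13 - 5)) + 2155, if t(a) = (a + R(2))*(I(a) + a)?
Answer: 4266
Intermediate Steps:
I(n) = n³
t(a) = (2 + a)*(a + a³) (t(a) = (a + 2)*(a³ + a) = (2 + a)*(a + a³))
S(J) = J*(2 + J + J³ + 2*J²)
(-3089 + S(13 - 5)) + 2155 = (-3089 + (13 - 5)*(2 + (13 - 5) + (13 - 5)³ + 2*(13 - 5)²)) + 2155 = (-3089 + 8*(2 + 8 + 8³ + 2*8²)) + 2155 = (-3089 + 8*(2 + 8 + 512 + 2*64)) + 2155 = (-3089 + 8*(2 + 8 + 512 + 128)) + 2155 = (-3089 + 8*650) + 2155 = (-3089 + 5200) + 2155 = 2111 + 2155 = 4266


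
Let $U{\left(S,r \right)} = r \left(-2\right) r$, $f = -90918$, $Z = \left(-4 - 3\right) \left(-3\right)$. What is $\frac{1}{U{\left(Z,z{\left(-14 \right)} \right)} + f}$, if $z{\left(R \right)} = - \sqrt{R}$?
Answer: $- \frac{1}{90890} \approx -1.1002 \cdot 10^{-5}$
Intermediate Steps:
$Z = 21$ ($Z = \left(-7\right) \left(-3\right) = 21$)
$U{\left(S,r \right)} = - 2 r^{2}$ ($U{\left(S,r \right)} = - 2 r r = - 2 r^{2}$)
$\frac{1}{U{\left(Z,z{\left(-14 \right)} \right)} + f} = \frac{1}{- 2 \left(- \sqrt{-14}\right)^{2} - 90918} = \frac{1}{- 2 \left(- i \sqrt{14}\right)^{2} - 90918} = \frac{1}{\left(-2\right) \left(-14\right) - 90918} = \frac{1}{28 - 90918} = \frac{1}{-90890} = - \frac{1}{90890}$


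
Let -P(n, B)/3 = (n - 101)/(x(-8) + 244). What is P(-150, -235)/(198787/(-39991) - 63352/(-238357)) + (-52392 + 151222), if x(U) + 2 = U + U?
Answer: 47700759953650669/482658117462 ≈ 98829.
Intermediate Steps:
x(U) = -2 + 2*U (x(U) = -2 + (U + U) = -2 + 2*U)
P(n, B) = 303/226 - 3*n/226 (P(n, B) = -3*(n - 101)/((-2 + 2*(-8)) + 244) = -3*(-101 + n)/((-2 - 16) + 244) = -3*(-101 + n)/(-18 + 244) = -3*(-101 + n)/226 = -3*(-101/226 + n/226) = 303/226 - 3*n/226)
P(-150, -235)/(198787/(-39991) - 63352/(-238357)) + (-52392 + 151222) = (303/226 - 3/226*(-150))/(198787/(-39991) - 63352/(-238357)) + (-52392 + 151222) = (303/226 + 225/113)/(198787*(-1/39991) - 63352*(-1/238357)) + 98830 = 753/(226*(-198787/39991 + 63352/238357)) + 98830 = 753/(226*(-6406966161/1361733541)) + 98830 = (753/226)*(-1361733541/6406966161) + 98830 = -341795118791/482658117462 + 98830 = 47700759953650669/482658117462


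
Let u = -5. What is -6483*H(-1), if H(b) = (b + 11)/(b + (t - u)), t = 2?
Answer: -10805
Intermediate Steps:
H(b) = (11 + b)/(7 + b) (H(b) = (b + 11)/(b + (2 - 1*(-5))) = (11 + b)/(b + (2 + 5)) = (11 + b)/(b + 7) = (11 + b)/(7 + b))
-6483*H(-1) = -6483*(11 - 1)/(7 - 1) = -6483*10/6 = -2161*10/2 = -6483*5/3 = -10805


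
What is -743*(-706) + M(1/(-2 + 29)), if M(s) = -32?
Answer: 524526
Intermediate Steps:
-743*(-706) + M(1/(-2 + 29)) = -743*(-706) - 32 = 524558 - 32 = 524526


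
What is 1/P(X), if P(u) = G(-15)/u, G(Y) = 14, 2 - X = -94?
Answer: 48/7 ≈ 6.8571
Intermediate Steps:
X = 96 (X = 2 - 1*(-94) = 2 + 94 = 96)
P(u) = 14/u
1/P(X) = 1/(14/96) = 1/(14*(1/96)) = 1/(7/48) = 48/7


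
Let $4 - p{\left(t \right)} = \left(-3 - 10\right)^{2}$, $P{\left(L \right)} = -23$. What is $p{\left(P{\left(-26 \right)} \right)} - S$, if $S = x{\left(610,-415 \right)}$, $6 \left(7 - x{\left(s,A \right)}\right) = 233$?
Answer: $- \frac{799}{6} \approx -133.17$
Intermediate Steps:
$x{\left(s,A \right)} = - \frac{191}{6}$ ($x{\left(s,A \right)} = 7 - \frac{233}{6} = - \frac{191}{6}$)
$S = - \frac{191}{6} \approx -31.833$
$p{\left(t \right)} = -165$ ($p{\left(t \right)} = 4 - \left(-3 - 10\right)^{2} = 4 - \left(-13\right)^{2} = 4 - 169 = -165$)
$p{\left(P{\left(-26 \right)} \right)} - S = -165 - - \frac{191}{6} = -165 + \frac{191}{6} = - \frac{799}{6}$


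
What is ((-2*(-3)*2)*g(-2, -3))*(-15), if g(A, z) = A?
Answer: 360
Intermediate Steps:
((-2*(-3)*2)*g(-2, -3))*(-15) = ((-2*(-3)*2)*(-2))*(-15) = ((6*2)*(-2))*(-15) = (12*(-2))*(-15) = -24*(-15) = 360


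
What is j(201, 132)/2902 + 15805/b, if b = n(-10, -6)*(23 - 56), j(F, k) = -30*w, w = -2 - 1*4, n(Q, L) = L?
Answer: 22950875/287298 ≈ 79.885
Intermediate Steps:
w = -6 (w = -2 - 4 = -6)
j(F, k) = 180 (j(F, k) = -30*(-6) = 180)
b = 198 (b = -6*(23 - 56) = -6*(-33) = 198)
j(201, 132)/2902 + 15805/b = 180/2902 + 15805/198 = 180*(1/2902) + 15805*(1/198) = 90/1451 + 15805/198 = 22950875/287298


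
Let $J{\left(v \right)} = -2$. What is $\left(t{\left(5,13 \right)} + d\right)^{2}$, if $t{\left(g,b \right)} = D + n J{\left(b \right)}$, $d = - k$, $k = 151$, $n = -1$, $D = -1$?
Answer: $22500$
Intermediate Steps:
$d = -151$ ($d = \left(-1\right) 151 = -151$)
$t{\left(g,b \right)} = 1$ ($t{\left(g,b \right)} = -1 - -2 = -1 + 2 = 1$)
$\left(t{\left(5,13 \right)} + d\right)^{2} = \left(1 - 151\right)^{2} = \left(-150\right)^{2} = 22500$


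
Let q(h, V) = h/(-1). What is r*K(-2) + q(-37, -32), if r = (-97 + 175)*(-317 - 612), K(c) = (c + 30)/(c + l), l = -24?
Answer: 78073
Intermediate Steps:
K(c) = (30 + c)/(-24 + c) (K(c) = (c + 30)/(c - 24) = (30 + c)/(-24 + c))
q(h, V) = -h (q(h, V) = h*(-1) = -h)
r = -72462 (r = 78*(-929) = -72462)
r*K(-2) + q(-37, -32) = -72462*(30 - 2)/(-24 - 2) - 1*(-37) = -72462*28/(-26) + 37 = -(-2787)*28 + 37 = -72462*(-14/13) + 37 = 78036 + 37 = 78073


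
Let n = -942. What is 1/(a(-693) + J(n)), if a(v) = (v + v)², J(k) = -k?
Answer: 1/1921938 ≈ 5.2031e-7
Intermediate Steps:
a(v) = 4*v² (a(v) = (2*v)² = 4*v²)
1/(a(-693) + J(n)) = 1/(4*(-693)² - 1*(-942)) = 1/(4*480249 + 942) = 1/(1920996 + 942) = 1/1921938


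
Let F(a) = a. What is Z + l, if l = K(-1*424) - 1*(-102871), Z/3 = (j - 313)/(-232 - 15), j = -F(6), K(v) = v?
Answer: 25305366/247 ≈ 1.0245e+5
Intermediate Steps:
j = -6 (j = -1*6 = -6)
Z = 957/247 (Z = 3*((-6 - 313)/(-232 - 15)) = 3*(-319/(-247)) = 3*(-319*(-1/247)) = 3*(319/247) = 957/247 ≈ 3.8745)
l = 102447 (l = -1*424 - 1*(-102871) = -424 + 102871 = 102447)
Z + l = 957/247 + 102447 = 25305366/247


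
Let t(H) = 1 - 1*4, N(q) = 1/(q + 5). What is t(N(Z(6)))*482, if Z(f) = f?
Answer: -1446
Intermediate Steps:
N(q) = 1/(5 + q)
t(H) = -3 (t(H) = 1 - 4 = -3)
t(N(Z(6)))*482 = -3*482 = -1446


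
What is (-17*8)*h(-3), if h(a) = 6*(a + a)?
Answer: 4896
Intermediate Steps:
h(a) = 12*a (h(a) = 6*(2*a) = 12*a)
(-17*8)*h(-3) = (-17*8)*(12*(-3)) = -136*(-36) = 4896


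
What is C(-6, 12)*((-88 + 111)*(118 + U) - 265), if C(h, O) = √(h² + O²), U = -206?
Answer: -13734*√5 ≈ -30710.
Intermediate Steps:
C(h, O) = √(O² + h²)
C(-6, 12)*((-88 + 111)*(118 + U) - 265) = √(12² + (-6)²)*((-88 + 111)*(118 - 206) - 265) = √(144 + 36)*(23*(-88) - 265) = √180*(-2024 - 265) = (6*√5)*(-2289) = -13734*√5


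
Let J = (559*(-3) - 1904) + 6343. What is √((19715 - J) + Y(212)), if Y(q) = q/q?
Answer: 7*√346 ≈ 130.21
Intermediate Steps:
Y(q) = 1
J = 2762 (J = (-1677 - 1904) + 6343 = -3581 + 6343 = 2762)
√((19715 - J) + Y(212)) = √((19715 - 1*2762) + 1) = √((19715 - 2762) + 1) = √(16953 + 1) = √16954 = 7*√346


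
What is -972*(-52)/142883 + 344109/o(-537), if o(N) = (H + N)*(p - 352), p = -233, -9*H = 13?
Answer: 5006783139/3462055090 ≈ 1.4462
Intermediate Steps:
H = -13/9 (H = -⅑*13 = -13/9 ≈ -1.4444)
o(N) = 845 - 585*N (o(N) = (-13/9 + N)*(-233 - 352) = (-13/9 + N)*(-585) = 845 - 585*N)
-972*(-52)/142883 + 344109/o(-537) = -972*(-52)/142883 + 344109/(845 - 585*(-537)) = 50544*(1/142883) + 344109/(845 + 314145) = 3888/10991 + 344109/314990 = 5006783139/3462055090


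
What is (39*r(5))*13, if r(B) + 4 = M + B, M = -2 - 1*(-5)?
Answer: 2028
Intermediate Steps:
M = 3 (M = -2 + 5 = 3)
r(B) = -1 + B (r(B) = -4 + (3 + B) = -1 + B)
(39*r(5))*13 = (39*(-1 + 5))*13 = (39*4)*13 = 156*13 = 2028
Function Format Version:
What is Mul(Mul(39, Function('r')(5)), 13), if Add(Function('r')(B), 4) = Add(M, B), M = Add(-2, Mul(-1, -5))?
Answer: 2028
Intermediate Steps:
M = 3 (M = Add(-2, 5) = 3)
Function('r')(B) = Add(-1, B) (Function('r')(B) = Add(-4, Add(3, B)) = Add(-1, B))
Mul(Mul(39, Function('r')(5)), 13) = Mul(Mul(39, Add(-1, 5)), 13) = Mul(Mul(39, 4), 13) = Mul(156, 13) = 2028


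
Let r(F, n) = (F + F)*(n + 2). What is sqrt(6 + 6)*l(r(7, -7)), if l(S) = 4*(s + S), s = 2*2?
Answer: -528*sqrt(3) ≈ -914.52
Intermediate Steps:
s = 4
r(F, n) = 2*F*(2 + n) (r(F, n) = (2*F)*(2 + n) = 2*F*(2 + n))
l(S) = 16 + 4*S (l(S) = 4*(4 + S) = 16 + 4*S)
sqrt(6 + 6)*l(r(7, -7)) = sqrt(6 + 6)*(16 + 4*(2*7*(2 - 7))) = sqrt(12)*(16 + 4*(2*7*(-5))) = (2*sqrt(3))*(16 + 4*(-70)) = (2*sqrt(3))*(16 - 280) = (2*sqrt(3))*(-264) = -528*sqrt(3)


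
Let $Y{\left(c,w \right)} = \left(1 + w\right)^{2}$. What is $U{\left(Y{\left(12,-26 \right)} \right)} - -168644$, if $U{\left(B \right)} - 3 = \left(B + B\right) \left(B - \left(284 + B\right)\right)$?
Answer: $-186353$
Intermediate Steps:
$U{\left(B \right)} = 3 - 568 B$ ($U{\left(B \right)} = 3 + \left(B + B\right) \left(B - \left(284 + B\right)\right) = 3 + 2 B \left(-284\right) = 3 - 568 B$)
$U{\left(Y{\left(12,-26 \right)} \right)} - -168644 = \left(3 - 568 \left(1 - 26\right)^{2}\right) - -168644 = \left(3 - 568 \left(-25\right)^{2}\right) + 168644 = \left(3 - 355000\right) + 168644 = -354997 + 168644 = -186353$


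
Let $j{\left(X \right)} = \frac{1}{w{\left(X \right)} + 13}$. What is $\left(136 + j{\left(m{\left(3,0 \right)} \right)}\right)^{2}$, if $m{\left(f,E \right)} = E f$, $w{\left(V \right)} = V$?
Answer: $\frac{3129361}{169} \approx 18517.0$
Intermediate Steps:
$j{\left(X \right)} = \frac{1}{13 + X}$ ($j{\left(X \right)} = \frac{1}{X + 13} = \frac{1}{13 + X}$)
$\left(136 + j{\left(m{\left(3,0 \right)} \right)}\right)^{2} = \left(136 + \frac{1}{13 + 0 \cdot 3}\right)^{2} = \left(136 + \frac{1}{13 + 0}\right)^{2} = \left(136 + \frac{1}{13}\right)^{2} = \left(\frac{1769}{13}\right)^{2} = \frac{3129361}{169}$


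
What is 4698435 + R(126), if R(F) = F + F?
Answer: 4698687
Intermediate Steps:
R(F) = 2*F
4698435 + R(126) = 4698435 + 2*126 = 4698435 + 252 = 4698687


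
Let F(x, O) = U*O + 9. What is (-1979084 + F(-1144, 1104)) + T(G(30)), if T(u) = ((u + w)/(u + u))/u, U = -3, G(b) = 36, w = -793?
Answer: -5138347861/2592 ≈ -1.9824e+6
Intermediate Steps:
F(x, O) = 9 - 3*O (F(x, O) = -3*O + 9 = 9 - 3*O)
T(u) = (-793 + u)/(2*u²) (T(u) = ((u - 793)/(u + u))/u = ((-793 + u)/((2*u)))/u = ((-793 + u)*(1/(2*u)))/u = ((-793 + u)/(2*u))/u = (-793 + u)/(2*u²))
(-1979084 + F(-1144, 1104)) + T(G(30)) = (-1979084 + (9 - 3*1104)) + (½)*(-793 + 36)/36² = (-1979084 + (9 - 3312)) + (½)*(1/1296)*(-757) = (-1979084 - 3303) - 757/2592 = -1982387 - 757/2592 = -5138347861/2592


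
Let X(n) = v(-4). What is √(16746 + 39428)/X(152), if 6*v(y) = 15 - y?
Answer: 6*√56174/19 ≈ 74.845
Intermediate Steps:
v(y) = 5/2 - y/6 (v(y) = (15 - y)/6 = 5/2 - y/6)
X(n) = 19/6 (X(n) = 5/2 - ⅙*(-4) = 5/2 + ⅔ = 19/6)
√(16746 + 39428)/X(152) = √(16746 + 39428)/(19/6) = √56174*(6/19) = 6*√56174/19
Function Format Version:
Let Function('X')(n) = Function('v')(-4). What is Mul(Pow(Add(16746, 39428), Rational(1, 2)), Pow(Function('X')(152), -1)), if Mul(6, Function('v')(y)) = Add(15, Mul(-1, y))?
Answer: Mul(Rational(6, 19), Pow(56174, Rational(1, 2))) ≈ 74.845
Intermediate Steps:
Function('v')(y) = Add(Rational(5, 2), Mul(Rational(-1, 6), y)) (Function('v')(y) = Mul(Rational(1, 6), Add(15, Mul(-1, y))) = Add(Rational(5, 2), Mul(Rational(-1, 6), y)))
Function('X')(n) = Rational(19, 6) (Function('X')(n) = Add(Rational(5, 2), Mul(Rational(-1, 6), -4)) = Add(Rational(5, 2), Rational(2, 3)) = Rational(19, 6))
Mul(Pow(Add(16746, 39428), Rational(1, 2)), Pow(Function('X')(152), -1)) = Mul(Pow(Add(16746, 39428), Rational(1, 2)), Pow(Rational(19, 6), -1)) = Mul(Pow(56174, Rational(1, 2)), Rational(6, 19)) = Mul(Rational(6, 19), Pow(56174, Rational(1, 2)))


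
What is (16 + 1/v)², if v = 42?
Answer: 452929/1764 ≈ 256.76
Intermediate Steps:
(16 + 1/v)² = (16 + 1/42)² = (673/42)² = 452929/1764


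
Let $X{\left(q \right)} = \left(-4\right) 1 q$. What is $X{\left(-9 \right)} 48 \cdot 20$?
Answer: $34560$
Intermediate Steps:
$X{\left(q \right)} = - 4 q$
$X{\left(-9 \right)} 48 \cdot 20 = \left(-4\right) \left(-9\right) 48 \cdot 20 = 36 \cdot 48 \cdot 20 = 1728 \cdot 20 = 34560$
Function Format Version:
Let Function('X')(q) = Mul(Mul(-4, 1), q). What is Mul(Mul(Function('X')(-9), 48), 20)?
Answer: 34560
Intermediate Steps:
Function('X')(q) = Mul(-4, q)
Mul(Mul(Function('X')(-9), 48), 20) = Mul(Mul(Mul(-4, -9), 48), 20) = Mul(Mul(36, 48), 20) = Mul(1728, 20) = 34560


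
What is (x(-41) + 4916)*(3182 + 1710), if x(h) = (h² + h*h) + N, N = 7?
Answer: 40530220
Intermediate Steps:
x(h) = 7 + 2*h² (x(h) = (h² + h*h) + 7 = (h² + h²) + 7 = 2*h² + 7 = 7 + 2*h²)
(x(-41) + 4916)*(3182 + 1710) = ((7 + 2*(-41)²) + 4916)*(3182 + 1710) = ((7 + 2*1681) + 4916)*4892 = ((7 + 3362) + 4916)*4892 = (3369 + 4916)*4892 = 8285*4892 = 40530220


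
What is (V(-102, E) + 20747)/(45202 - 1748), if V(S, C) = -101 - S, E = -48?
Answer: 10374/21727 ≈ 0.47747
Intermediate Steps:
(V(-102, E) + 20747)/(45202 - 1748) = ((-101 - 1*(-102)) + 20747)/(45202 - 1748) = ((-101 + 102) + 20747)/43454 = (1 + 20747)*(1/43454) = 20748*(1/43454) = 10374/21727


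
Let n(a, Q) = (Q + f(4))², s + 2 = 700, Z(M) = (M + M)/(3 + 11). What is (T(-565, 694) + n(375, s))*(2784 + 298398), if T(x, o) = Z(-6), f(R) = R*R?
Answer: 153541120716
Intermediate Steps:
f(R) = R²
Z(M) = M/7 (Z(M) = (2*M)/14 = (2*M)*(1/14) = M/7)
s = 698 (s = -2 + 700 = 698)
T(x, o) = -6/7 (T(x, o) = (⅐)*(-6) = -6/7)
n(a, Q) = (16 + Q)² (n(a, Q) = (Q + 4²)² = (Q + 16)² = (16 + Q)²)
(T(-565, 694) + n(375, s))*(2784 + 298398) = (-6/7 + (16 + 698)²)*(2784 + 298398) = (-6/7 + 714²)*301182 = (-6/7 + 509796)*301182 = (3568566/7)*301182 = 153541120716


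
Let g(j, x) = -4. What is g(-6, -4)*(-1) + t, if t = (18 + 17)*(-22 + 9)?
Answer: -451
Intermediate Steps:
t = -455 (t = 35*(-13) = -455)
g(-6, -4)*(-1) + t = -4*(-1) - 455 = 4 - 455 = -451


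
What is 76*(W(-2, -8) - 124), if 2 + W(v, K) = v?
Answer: -9728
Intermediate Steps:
W(v, K) = -2 + v
76*(W(-2, -8) - 124) = 76*((-2 - 2) - 124) = 76*(-4 - 124) = 76*(-128) = -9728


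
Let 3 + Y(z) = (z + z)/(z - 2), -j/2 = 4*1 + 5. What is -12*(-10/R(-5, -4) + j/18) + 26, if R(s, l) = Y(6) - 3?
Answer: -2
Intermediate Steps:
j = -18 (j = -2*(4*1 + 5) = -2*(4 + 5) = -2*9 = -18)
Y(z) = -3 + 2*z/(-2 + z) (Y(z) = -3 + (z + z)/(z - 2) = -3 + (2*z)/(-2 + z) = -3 + 2*z/(-2 + z))
R(s, l) = -3 (R(s, l) = (6 - 1*6)/(-2 + 6) - 3 = (6 - 6)/4 - 3 = (¼)*0 - 3 = 0 - 3 = -3)
-12*(-10/R(-5, -4) + j/18) + 26 = -12*(-10/(-3) - 18/18) + 26 = -12*(-10*(-⅓) - 18*1/18) + 26 = -12*(10/3 - 1) + 26 = -12*7/3 + 26 = -28 + 26 = -2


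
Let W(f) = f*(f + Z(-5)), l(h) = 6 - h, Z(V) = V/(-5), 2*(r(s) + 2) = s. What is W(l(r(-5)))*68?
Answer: 8211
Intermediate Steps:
r(s) = -2 + s/2
Z(V) = -V/5 (Z(V) = V*(-⅕) = -V/5)
W(f) = f*(1 + f) (W(f) = f*(f - ⅕*(-5)) = f*(f + 1) = f*(1 + f))
W(l(r(-5)))*68 = ((6 - (-2 + (½)*(-5)))*(1 + (6 - (-2 + (½)*(-5)))))*68 = ((6 - (-2 - 5/2))*(1 + (6 - (-2 - 5/2))))*68 = ((6 - 1*(-9/2))*(1 + (6 - 1*(-9/2))))*68 = ((6 + 9/2)*(1 + (6 + 9/2)))*68 = (21*(1 + 21/2)/2)*68 = ((21/2)*(23/2))*68 = (483/4)*68 = 8211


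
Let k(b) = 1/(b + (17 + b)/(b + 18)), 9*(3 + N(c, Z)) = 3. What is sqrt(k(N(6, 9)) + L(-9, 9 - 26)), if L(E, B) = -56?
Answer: I*sqrt(3231758)/239 ≈ 7.5218*I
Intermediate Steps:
N(c, Z) = -8/3 (N(c, Z) = -3 + (1/9)*3 = -3 + 1/3 = -8/3)
k(b) = 1/(b + (17 + b)/(18 + b))
sqrt(k(N(6, 9)) + L(-9, 9 - 26)) = sqrt((18 - 8/3)/(17 + (-8/3)**2 + 19*(-8/3)) - 56) = sqrt((46/3)/(17 + 64/9 - 152/3) - 56) = sqrt((46/3)/(-239/9) - 56) = sqrt(-9/239*46/3 - 56) = sqrt(-138/239 - 56) = sqrt(-13522/239) = I*sqrt(3231758)/239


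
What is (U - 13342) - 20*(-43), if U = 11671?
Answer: -811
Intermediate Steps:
(U - 13342) - 20*(-43) = (11671 - 13342) - 20*(-43) = -1671 + 860 = -811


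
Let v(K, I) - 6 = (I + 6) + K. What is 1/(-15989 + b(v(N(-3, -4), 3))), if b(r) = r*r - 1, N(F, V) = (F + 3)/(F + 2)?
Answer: -1/15765 ≈ -6.3432e-5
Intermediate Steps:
N(F, V) = (3 + F)/(2 + F)
v(K, I) = 12 + I + K (v(K, I) = 6 + ((I + 6) + K) = 6 + ((6 + I) + K) = 6 + (6 + I + K) = 12 + I + K)
b(r) = -1 + r**2 (b(r) = r**2 - 1 = -1 + r**2)
1/(-15989 + b(v(N(-3, -4), 3))) = 1/(-15989 + (-1 + (12 + 3 + (3 - 3)/(2 - 3))**2)) = 1/(-15989 + (-1 + (12 + 3 + 0/(-1))**2)) = 1/(-15989 + (-1 + (12 + 3 - 1*0)**2)) = 1/(-15989 + (-1 + (12 + 3 + 0)**2)) = 1/(-15989 + (-1 + 15**2)) = 1/(-15989 + (-1 + 225)) = 1/(-15989 + 224) = 1/(-15765) = -1/15765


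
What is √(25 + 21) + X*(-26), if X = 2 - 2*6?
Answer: 260 + √46 ≈ 266.78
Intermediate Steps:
X = -10 (X = 2 - 12 = -10)
√(25 + 21) + X*(-26) = √(25 + 21) - 10*(-26) = √46 + 260 = 260 + √46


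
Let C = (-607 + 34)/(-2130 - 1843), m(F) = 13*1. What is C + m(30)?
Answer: 52222/3973 ≈ 13.144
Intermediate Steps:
m(F) = 13
C = 573/3973 (C = -573/(-3973) = -573*(-1/3973) = 573/3973 ≈ 0.14422)
C + m(30) = 573/3973 + 13 = 52222/3973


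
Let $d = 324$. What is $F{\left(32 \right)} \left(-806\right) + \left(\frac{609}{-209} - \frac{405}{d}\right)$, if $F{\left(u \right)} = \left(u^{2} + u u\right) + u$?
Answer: $- \frac{1401540761}{836} \approx -1.6765 \cdot 10^{6}$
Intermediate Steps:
$F{\left(u \right)} = u + 2 u^{2}$ ($F{\left(u \right)} = \left(u^{2} + u^{2}\right) + u = 2 u^{2} + u = u + 2 u^{2}$)
$F{\left(32 \right)} \left(-806\right) + \left(\frac{609}{-209} - \frac{405}{d}\right) = 32 \left(1 + 2 \cdot 32\right) \left(-806\right) + \left(\frac{609}{-209} - \frac{405}{324}\right) = 32 \left(1 + 64\right) \left(-806\right) + \left(609 \left(- \frac{1}{209}\right) - \frac{5}{4}\right) = 32 \cdot 65 \left(-806\right) - \frac{3481}{836} = 2080 \left(-806\right) - \frac{3481}{836} = -1676480 - \frac{3481}{836} = - \frac{1401540761}{836}$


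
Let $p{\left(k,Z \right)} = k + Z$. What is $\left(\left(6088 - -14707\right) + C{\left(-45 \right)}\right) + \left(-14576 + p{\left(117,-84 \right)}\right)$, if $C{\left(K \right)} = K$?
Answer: $6207$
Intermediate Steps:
$p{\left(k,Z \right)} = Z + k$
$\left(\left(6088 - -14707\right) + C{\left(-45 \right)}\right) + \left(-14576 + p{\left(117,-84 \right)}\right) = \left(\left(6088 - -14707\right) - 45\right) + \left(-14576 + \left(-84 + 117\right)\right) = \left(\left(6088 + 14707\right) - 45\right) + \left(-14576 + 33\right) = \left(20795 - 45\right) - 14543 = 20750 - 14543 = 6207$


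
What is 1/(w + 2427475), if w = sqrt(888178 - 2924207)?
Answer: 2427475/5892636911654 - I*sqrt(2036029)/5892636911654 ≈ 4.1195e-7 - 2.4215e-10*I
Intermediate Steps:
w = I*sqrt(2036029) (w = sqrt(-2036029) = I*sqrt(2036029) ≈ 1426.9*I)
1/(w + 2427475) = 1/(I*sqrt(2036029) + 2427475) = 1/(2427475 + I*sqrt(2036029))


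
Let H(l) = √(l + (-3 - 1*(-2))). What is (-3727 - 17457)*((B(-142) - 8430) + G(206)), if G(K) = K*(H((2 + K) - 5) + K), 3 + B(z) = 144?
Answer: -723370048 - 4363904*√202 ≈ -7.8539e+8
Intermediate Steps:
B(z) = 141 (B(z) = -3 + 144 = 141)
H(l) = √(-1 + l) (H(l) = √(l + (-3 + 2)) = √(l - 1) = √(-1 + l))
G(K) = K*(K + √(-4 + K)) (G(K) = K*(√(-1 + ((2 + K) - 5)) + K) = K*(√(-1 + (-3 + K)) + K) = K*(√(-4 + K) + K) = K*(K + √(-4 + K)))
(-3727 - 17457)*((B(-142) - 8430) + G(206)) = (-3727 - 17457)*((141 - 8430) + 206*(206 + √(-4 + 206))) = -21184*(-8289 + 206*(206 + √202)) = -21184*(-8289 + (42436 + 206*√202)) = -21184*(34147 + 206*√202) = -723370048 - 4363904*√202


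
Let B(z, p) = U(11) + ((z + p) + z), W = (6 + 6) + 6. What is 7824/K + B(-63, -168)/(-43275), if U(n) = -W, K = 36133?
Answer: 116619032/521218525 ≈ 0.22374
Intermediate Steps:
W = 18 (W = 12 + 6 = 18)
U(n) = -18 (U(n) = -1*18 = -18)
B(z, p) = -18 + p + 2*z (B(z, p) = -18 + ((z + p) + z) = -18 + ((p + z) + z) = -18 + (p + 2*z) = -18 + p + 2*z)
7824/K + B(-63, -168)/(-43275) = 7824/36133 + (-18 - 168 + 2*(-63))/(-43275) = 7824*(1/36133) + (-18 - 168 - 126)*(-1/43275) = 7824/36133 - 312*(-1/43275) = 7824/36133 + 104/14425 = 116619032/521218525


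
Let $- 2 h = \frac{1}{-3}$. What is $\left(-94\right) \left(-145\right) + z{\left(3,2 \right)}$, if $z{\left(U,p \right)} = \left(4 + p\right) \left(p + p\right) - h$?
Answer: $\frac{81923}{6} \approx 13654.0$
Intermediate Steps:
$h = \frac{1}{6}$ ($h = - \frac{1}{2 \left(-3\right)} = \left(- \frac{1}{2}\right) \left(- \frac{1}{3}\right) = \frac{1}{6} \approx 0.16667$)
$z{\left(U,p \right)} = - \frac{1}{6} + 2 p \left(4 + p\right)$ ($z{\left(U,p \right)} = \left(4 + p\right) \left(p + p\right) - \frac{1}{6} = \left(4 + p\right) 2 p - \frac{1}{6} = 2 p \left(4 + p\right) - \frac{1}{6} = - \frac{1}{6} + 2 p \left(4 + p\right)$)
$\left(-94\right) \left(-145\right) + z{\left(3,2 \right)} = \left(-94\right) \left(-145\right) + \left(- \frac{1}{6} + 2 \cdot 2^{2} + 8 \cdot 2\right) = 13630 + \left(- \frac{1}{6} + 2 \cdot 4 + 16\right) = 13630 + \left(- \frac{1}{6} + 8 + 16\right) = 13630 + \frac{143}{6} = \frac{81923}{6}$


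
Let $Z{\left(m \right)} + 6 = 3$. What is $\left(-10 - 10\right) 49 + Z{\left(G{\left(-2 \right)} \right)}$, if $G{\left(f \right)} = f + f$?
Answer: $-983$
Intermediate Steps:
$G{\left(f \right)} = 2 f$
$Z{\left(m \right)} = -3$ ($Z{\left(m \right)} = -6 + 3 = -3$)
$\left(-10 - 10\right) 49 + Z{\left(G{\left(-2 \right)} \right)} = \left(-10 - 10\right) 49 - 3 = \left(-20\right) 49 - 3 = -980 - 3 = -983$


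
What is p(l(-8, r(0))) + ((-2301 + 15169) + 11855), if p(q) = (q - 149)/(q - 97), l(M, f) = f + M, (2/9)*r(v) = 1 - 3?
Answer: 1409294/57 ≈ 24724.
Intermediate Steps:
r(v) = -9 (r(v) = 9*(1 - 3)/2 = (9/2)*(-2) = -9)
l(M, f) = M + f
p(q) = (-149 + q)/(-97 + q)
p(l(-8, r(0))) + ((-2301 + 15169) + 11855) = (-149 + (-8 - 9))/(-97 + (-8 - 9)) + ((-2301 + 15169) + 11855) = (-149 - 17)/(-97 - 17) + (12868 + 11855) = -166/(-114) + 24723 = -1/114*(-166) + 24723 = 83/57 + 24723 = 1409294/57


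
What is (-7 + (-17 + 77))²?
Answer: 2809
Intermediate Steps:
(-7 + (-17 + 77))² = (-7 + 60)² = 53² = 2809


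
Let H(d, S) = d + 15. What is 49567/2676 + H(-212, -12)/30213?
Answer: 499013533/26949996 ≈ 18.516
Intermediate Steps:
H(d, S) = 15 + d
49567/2676 + H(-212, -12)/30213 = 49567/2676 + (15 - 212)/30213 = 49567*(1/2676) - 197*1/30213 = 49567/2676 - 197/30213 = 499013533/26949996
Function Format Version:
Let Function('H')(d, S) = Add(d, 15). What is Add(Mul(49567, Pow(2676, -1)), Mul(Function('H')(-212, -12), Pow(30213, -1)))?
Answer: Rational(499013533, 26949996) ≈ 18.516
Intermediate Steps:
Function('H')(d, S) = Add(15, d)
Add(Mul(49567, Pow(2676, -1)), Mul(Function('H')(-212, -12), Pow(30213, -1))) = Add(Mul(49567, Pow(2676, -1)), Mul(Add(15, -212), Pow(30213, -1))) = Add(Mul(49567, Rational(1, 2676)), Mul(-197, Rational(1, 30213))) = Add(Rational(49567, 2676), Rational(-197, 30213)) = Rational(499013533, 26949996)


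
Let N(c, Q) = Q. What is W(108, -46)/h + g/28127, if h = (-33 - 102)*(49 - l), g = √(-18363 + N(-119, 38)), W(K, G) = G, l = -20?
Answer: 2/405 + 5*I*√733/28127 ≈ 0.0049383 + 0.0048128*I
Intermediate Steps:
g = 5*I*√733 (g = √(-18363 + 38) = √(-18325) = 5*I*√733 ≈ 135.37*I)
h = -9315 (h = (-33 - 102)*(49 - 1*(-20)) = -135*(49 + 20) = -135*69 = -9315)
W(108, -46)/h + g/28127 = -46/(-9315) + (5*I*√733)/28127 = -46*(-1/9315) + (5*I*√733)*(1/28127) = 2/405 + 5*I*√733/28127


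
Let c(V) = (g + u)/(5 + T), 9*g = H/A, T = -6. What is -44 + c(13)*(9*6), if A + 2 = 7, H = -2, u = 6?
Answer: -1828/5 ≈ -365.60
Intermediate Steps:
A = 5 (A = -2 + 7 = 5)
g = -2/45 (g = (-2/5)/9 = (-2*⅕)/9 = (⅑)*(-⅖) = -2/45 ≈ -0.044444)
c(V) = -268/45 (c(V) = (-2/45 + 6)/(5 - 6) = (268/45)/(-1) = (268/45)*(-1) = -268/45)
-44 + c(13)*(9*6) = -44 - 268*6/5 = -44 - 268/45*54 = -44 - 1608/5 = -1828/5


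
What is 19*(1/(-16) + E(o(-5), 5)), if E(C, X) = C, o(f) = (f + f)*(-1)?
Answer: 3021/16 ≈ 188.81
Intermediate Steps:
o(f) = -2*f (o(f) = (2*f)*(-1) = -2*f)
19*(1/(-16) + E(o(-5), 5)) = 19*(1/(-16) - 2*(-5)) = 19*(-1/16 + 10) = 19*(159/16) = 3021/16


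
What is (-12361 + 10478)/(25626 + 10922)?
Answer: -1883/36548 ≈ -0.051521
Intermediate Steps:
(-12361 + 10478)/(25626 + 10922) = -1883/36548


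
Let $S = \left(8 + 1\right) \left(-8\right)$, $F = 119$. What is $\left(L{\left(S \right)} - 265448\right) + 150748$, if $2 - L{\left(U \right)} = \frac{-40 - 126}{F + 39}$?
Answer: $- \frac{9061059}{79} \approx -1.147 \cdot 10^{5}$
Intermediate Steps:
$S = -72$ ($S = 9 \left(-8\right) = -72$)
$L{\left(U \right)} = \frac{241}{79}$ ($L{\left(U \right)} = 2 - \frac{-40 - 126}{119 + 39} = 2 - - \frac{166}{158} = 2 - \left(-166\right) \frac{1}{158} = 2 - - \frac{83}{79} = 2 + \frac{83}{79} = \frac{241}{79}$)
$\left(L{\left(S \right)} - 265448\right) + 150748 = \left(\frac{241}{79} - 265448\right) + 150748 = - \frac{20970151}{79} + 150748 = - \frac{9061059}{79}$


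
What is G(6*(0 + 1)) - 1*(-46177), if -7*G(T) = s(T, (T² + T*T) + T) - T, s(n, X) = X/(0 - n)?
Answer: 323258/7 ≈ 46180.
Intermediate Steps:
s(n, X) = -X/n (s(n, X) = X/((-n)) = X*(-1/n) = -X/n)
G(T) = T/7 + (T + 2*T²)/(7*T) (G(T) = -(-((T² + T*T) + T)/T - T)/7 = -(-((T² + T²) + T)/T - T)/7 = -(-(2*T² + T)/T - T)/7 = -(-(T + 2*T²)/T - T)/7 = -(-T - (T + 2*T²)/T)/7 = T/7 + (T + 2*T²)/(7*T))
G(6*(0 + 1)) - 1*(-46177) = (⅐ + 3*(6*(0 + 1))/7) - 1*(-46177) = (⅐ + 3*(6*1)/7) + 46177 = (⅐ + (3/7)*6) + 46177 = (⅐ + 18/7) + 46177 = 19/7 + 46177 = 323258/7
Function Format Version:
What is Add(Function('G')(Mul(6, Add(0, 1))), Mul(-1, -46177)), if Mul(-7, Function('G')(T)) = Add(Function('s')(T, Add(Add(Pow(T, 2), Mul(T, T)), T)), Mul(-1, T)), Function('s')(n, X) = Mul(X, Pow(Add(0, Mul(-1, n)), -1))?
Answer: Rational(323258, 7) ≈ 46180.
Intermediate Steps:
Function('s')(n, X) = Mul(-1, X, Pow(n, -1)) (Function('s')(n, X) = Mul(X, Pow(Mul(-1, n), -1)) = Mul(X, Mul(-1, Pow(n, -1))) = Mul(-1, X, Pow(n, -1)))
Function('G')(T) = Add(Mul(Rational(1, 7), T), Mul(Rational(1, 7), Pow(T, -1), Add(T, Mul(2, Pow(T, 2))))) (Function('G')(T) = Mul(Rational(-1, 7), Add(Mul(-1, Add(Add(Pow(T, 2), Mul(T, T)), T), Pow(T, -1)), Mul(-1, T))) = Mul(Rational(-1, 7), Add(Mul(-1, Add(Add(Pow(T, 2), Pow(T, 2)), T), Pow(T, -1)), Mul(-1, T))) = Mul(Rational(-1, 7), Add(Mul(-1, Add(Mul(2, Pow(T, 2)), T), Pow(T, -1)), Mul(-1, T))) = Mul(Rational(-1, 7), Add(Mul(-1, Add(T, Mul(2, Pow(T, 2))), Pow(T, -1)), Mul(-1, T))) = Mul(Rational(-1, 7), Add(Mul(-1, Pow(T, -1), Add(T, Mul(2, Pow(T, 2)))), Mul(-1, T))) = Mul(Rational(-1, 7), Add(Mul(-1, T), Mul(-1, Pow(T, -1), Add(T, Mul(2, Pow(T, 2)))))) = Add(Mul(Rational(1, 7), T), Mul(Rational(1, 7), Pow(T, -1), Add(T, Mul(2, Pow(T, 2))))))
Add(Function('G')(Mul(6, Add(0, 1))), Mul(-1, -46177)) = Add(Add(Rational(1, 7), Mul(Rational(3, 7), Mul(6, Add(0, 1)))), Mul(-1, -46177)) = Add(Add(Rational(1, 7), Mul(Rational(3, 7), Mul(6, 1))), 46177) = Add(Add(Rational(1, 7), Mul(Rational(3, 7), 6)), 46177) = Add(Add(Rational(1, 7), Rational(18, 7)), 46177) = Add(Rational(19, 7), 46177) = Rational(323258, 7)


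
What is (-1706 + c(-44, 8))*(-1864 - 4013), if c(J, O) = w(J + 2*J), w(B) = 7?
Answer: 9985023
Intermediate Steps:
c(J, O) = 7
(-1706 + c(-44, 8))*(-1864 - 4013) = (-1706 + 7)*(-1864 - 4013) = -1699*(-5877) = 9985023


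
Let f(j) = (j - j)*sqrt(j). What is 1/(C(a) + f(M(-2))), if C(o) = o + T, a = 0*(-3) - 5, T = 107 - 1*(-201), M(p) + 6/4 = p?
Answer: 1/303 ≈ 0.0033003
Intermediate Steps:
M(p) = -3/2 + p
T = 308 (T = 107 + 201 = 308)
f(j) = 0 (f(j) = 0*sqrt(j) = 0)
a = -5 (a = 0 - 5 = -5)
C(o) = 308 + o (C(o) = o + 308 = 308 + o)
1/(C(a) + f(M(-2))) = 1/((308 - 5) + 0) = 1/(303 + 0) = 1/303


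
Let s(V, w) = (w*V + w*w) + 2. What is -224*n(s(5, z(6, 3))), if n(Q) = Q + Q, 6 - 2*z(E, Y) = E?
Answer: -896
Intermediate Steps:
z(E, Y) = 3 - E/2
s(V, w) = 2 + w² + V*w (s(V, w) = (V*w + w²) + 2 = (w² + V*w) + 2 = 2 + w² + V*w)
n(Q) = 2*Q
-224*n(s(5, z(6, 3))) = -448*(2 + (3 - ½*6)² + 5*(3 - ½*6)) = -448*(2 + (3 - 3)² + 5*(3 - 3)) = -448*(2 + 0² + 5*0) = -448*(2 + 0 + 0) = -448*2 = -224*4 = -896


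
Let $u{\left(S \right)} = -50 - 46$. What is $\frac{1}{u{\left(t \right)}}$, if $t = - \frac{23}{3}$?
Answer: $- \frac{1}{96} \approx -0.010417$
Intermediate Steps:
$t = - \frac{23}{3}$ ($t = \left(-23\right) \frac{1}{3} = - \frac{23}{3} \approx -7.6667$)
$u{\left(S \right)} = -96$ ($u{\left(S \right)} = -50 - 46 = -96$)
$\frac{1}{u{\left(t \right)}} = \frac{1}{-96} = - \frac{1}{96}$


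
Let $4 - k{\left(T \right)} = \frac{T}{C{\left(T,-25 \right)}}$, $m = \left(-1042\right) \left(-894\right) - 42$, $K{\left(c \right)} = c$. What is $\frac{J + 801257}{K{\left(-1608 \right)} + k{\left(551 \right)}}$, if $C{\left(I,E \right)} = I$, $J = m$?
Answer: $- \frac{1732763}{1605} \approx -1079.6$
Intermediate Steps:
$m = 931506$ ($m = 931548 - 42 = 931506$)
$J = 931506$
$k{\left(T \right)} = 3$ ($k{\left(T \right)} = 4 - \frac{T}{T} = 4 - 1 = 3$)
$\frac{J + 801257}{K{\left(-1608 \right)} + k{\left(551 \right)}} = \frac{931506 + 801257}{-1608 + 3} = \frac{1732763}{-1605} = 1732763 \left(- \frac{1}{1605}\right) = - \frac{1732763}{1605}$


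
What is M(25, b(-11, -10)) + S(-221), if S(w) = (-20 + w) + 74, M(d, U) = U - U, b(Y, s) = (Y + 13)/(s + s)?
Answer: -167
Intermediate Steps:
b(Y, s) = (13 + Y)/(2*s) (b(Y, s) = (13 + Y)/((2*s)) = (13 + Y)*(1/(2*s)) = (13 + Y)/(2*s))
M(d, U) = 0
S(w) = 54 + w
M(25, b(-11, -10)) + S(-221) = 0 + (54 - 221) = 0 - 167 = -167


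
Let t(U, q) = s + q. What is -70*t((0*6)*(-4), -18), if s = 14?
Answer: 280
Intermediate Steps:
t(U, q) = 14 + q
-70*t((0*6)*(-4), -18) = -70*(14 - 18) = -70*(-4) = 280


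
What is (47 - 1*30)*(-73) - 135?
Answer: -1376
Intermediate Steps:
(47 - 1*30)*(-73) - 135 = (47 - 30)*(-73) - 135 = 17*(-73) - 135 = -1241 - 135 = -1376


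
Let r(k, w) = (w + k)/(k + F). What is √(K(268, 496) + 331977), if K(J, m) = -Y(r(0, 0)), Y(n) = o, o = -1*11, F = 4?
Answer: 2*√82997 ≈ 576.18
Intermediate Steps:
r(k, w) = (k + w)/(4 + k) (r(k, w) = (w + k)/(k + 4) = (k + w)/(4 + k))
o = -11
Y(n) = -11
K(J, m) = 11 (K(J, m) = -1*(-11) = 11)
√(K(268, 496) + 331977) = √(11 + 331977) = √331988 = 2*√82997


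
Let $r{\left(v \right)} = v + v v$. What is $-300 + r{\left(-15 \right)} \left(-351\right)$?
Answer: $-74010$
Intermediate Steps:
$r{\left(v \right)} = v + v^{2}$
$-300 + r{\left(-15 \right)} \left(-351\right) = -300 + - 15 \left(1 - 15\right) \left(-351\right) = -300 + \left(-15\right) \left(-14\right) \left(-351\right) = -300 + 210 \left(-351\right) = -300 - 73710 = -74010$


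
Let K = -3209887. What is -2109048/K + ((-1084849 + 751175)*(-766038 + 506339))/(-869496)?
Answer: -139075147721396977/1395491953476 ≈ -99660.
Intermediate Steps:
-2109048/K + ((-1084849 + 751175)*(-766038 + 506339))/(-869496) = -2109048/(-3209887) + ((-1084849 + 751175)*(-766038 + 506339))/(-869496) = -2109048*(-1/3209887) - 333674*(-259699)*(-1/869496) = 2109048/3209887 + 86654804126*(-1/869496) = 2109048/3209887 - 43327402063/434748 = -139075147721396977/1395491953476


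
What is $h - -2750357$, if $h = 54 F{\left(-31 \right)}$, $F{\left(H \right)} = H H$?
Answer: $2802251$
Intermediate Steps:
$F{\left(H \right)} = H^{2}$
$h = 51894$ ($h = 54 \left(-31\right)^{2} = 54 \cdot 961 = 51894$)
$h - -2750357 = 51894 - -2750357 = 51894 + 2750357 = 2802251$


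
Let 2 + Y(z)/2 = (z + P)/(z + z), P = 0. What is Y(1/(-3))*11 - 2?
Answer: -35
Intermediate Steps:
Y(z) = -3 (Y(z) = -4 + 2*((z + 0)/(z + z)) = -4 + 2*(z/((2*z))) = -4 + 2*(z*(1/(2*z))) = -4 + 2*(½) = -4 + 1 = -3)
Y(1/(-3))*11 - 2 = -3*11 - 2 = -33 - 2 = -35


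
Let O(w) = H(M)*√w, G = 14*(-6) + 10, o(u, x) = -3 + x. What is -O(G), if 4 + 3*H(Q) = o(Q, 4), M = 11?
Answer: I*√74 ≈ 8.6023*I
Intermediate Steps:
H(Q) = -1 (H(Q) = -4/3 + (-3 + 4)/3 = -4/3 + (⅓)*1 = -4/3 + ⅓ = -1)
G = -74 (G = -84 + 10 = -74)
O(w) = -√w
-O(G) = -(-1)*√(-74) = -(-1)*I*√74 = I*√74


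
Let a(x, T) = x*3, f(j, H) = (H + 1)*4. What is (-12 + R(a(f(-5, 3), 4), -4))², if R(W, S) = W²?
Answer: 5253264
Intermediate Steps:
f(j, H) = 4 + 4*H (f(j, H) = (1 + H)*4 = 4 + 4*H)
a(x, T) = 3*x
(-12 + R(a(f(-5, 3), 4), -4))² = (-12 + (3*(4 + 4*3))²)² = (-12 + (3*(4 + 12))²)² = (-12 + (3*16)²)² = (-12 + 48²)² = (-12 + 2304)² = 2292² = 5253264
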